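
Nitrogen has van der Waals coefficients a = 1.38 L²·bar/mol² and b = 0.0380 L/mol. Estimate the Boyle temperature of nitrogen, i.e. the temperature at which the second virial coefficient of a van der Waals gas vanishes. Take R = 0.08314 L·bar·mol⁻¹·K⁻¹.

For a van der Waals gas the second virial coefficient B₂ = b − a/(RT) vanishes at T_B = a/(Rb).
T_B = 1.38/(0.08314×0.0380) = 1.38/0.0031593 = 436.8 K

T_B ≈ 436.8 K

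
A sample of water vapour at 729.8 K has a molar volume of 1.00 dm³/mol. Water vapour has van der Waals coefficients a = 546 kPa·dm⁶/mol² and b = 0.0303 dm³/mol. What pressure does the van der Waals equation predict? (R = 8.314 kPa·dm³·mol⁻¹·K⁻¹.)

P ≈ 5711 kPa

P = RT/(V_m − b) − a/V_m²
RT/(V_m − b) = (8.314)(729.8)/(1.00 − 0.0303) = 6067.6/0.96970 = 6257.2 kPa
a/V_m² = 546/(1.00)² = 546.00 kPa
P = 6257.2 − 546.00 = 5711 kPa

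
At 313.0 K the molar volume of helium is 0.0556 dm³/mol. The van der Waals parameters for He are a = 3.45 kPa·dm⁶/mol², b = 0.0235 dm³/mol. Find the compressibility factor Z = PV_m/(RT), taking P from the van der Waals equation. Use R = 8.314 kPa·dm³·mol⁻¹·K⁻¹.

P = RT/(V_m − b) − a/V_m² = (8.314)(313.0)/(0.0556 − 0.0235) − 3.45/(0.0556)²
  = 2602.3/0.032100 − 1116.0 = 81069 − 1116.0 = 79953 kPa
Z = PV_m/(RT) = (79953)(0.0556)/((8.314)(313.0)) = 4445.4/2602.3 = 1.708

Z ≈ 1.708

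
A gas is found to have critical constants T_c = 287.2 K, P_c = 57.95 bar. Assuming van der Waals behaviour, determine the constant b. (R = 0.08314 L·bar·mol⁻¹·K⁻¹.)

From T_c = 8a/(27Rb) and P_c = a/(27b²): b = R T_c/(8 P_c).
b = (0.08314)(287.2)/(8×57.95) = 23.878/463.60 = 0.05151 L/mol

b ≈ 0.05151 L/mol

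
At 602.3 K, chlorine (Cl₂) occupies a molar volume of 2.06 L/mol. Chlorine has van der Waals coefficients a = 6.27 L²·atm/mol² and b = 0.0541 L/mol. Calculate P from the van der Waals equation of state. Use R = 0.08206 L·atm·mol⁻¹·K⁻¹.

P = RT/(V_m − b) − a/V_m²
RT/(V_m − b) = (0.08206)(602.3)/(2.06 − 0.0541) = 49.425/2.0059 = 24.640 atm
a/V_m² = 6.27/(2.06)² = 1.4775 atm
P = 24.640 − 1.4775 = 23.16 atm

P ≈ 23.16 atm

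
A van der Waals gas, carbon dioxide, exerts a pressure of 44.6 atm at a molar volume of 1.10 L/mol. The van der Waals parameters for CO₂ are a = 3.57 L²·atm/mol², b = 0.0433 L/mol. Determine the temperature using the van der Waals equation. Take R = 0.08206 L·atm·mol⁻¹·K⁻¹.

T = (P + a/V_m²)(V_m − b)/R
P + a/V_m² = 44.6 + 3.57/(1.10)² = 47.550 atm
V_m − b = 1.10 − 0.0433 = 1.0567 L/mol
T = (47.550)(1.0567)/0.08206 = 612.3 K

T ≈ 612.3 K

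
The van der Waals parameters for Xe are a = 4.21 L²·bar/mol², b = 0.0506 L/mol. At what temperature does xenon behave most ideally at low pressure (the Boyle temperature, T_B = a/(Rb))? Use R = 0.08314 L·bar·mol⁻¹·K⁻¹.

T_B ≈ 1001 K

For a van der Waals gas the second virial coefficient B₂ = b − a/(RT) vanishes at T_B = a/(Rb).
T_B = 4.21/(0.08314×0.0506) = 4.21/0.0042069 = 1001 K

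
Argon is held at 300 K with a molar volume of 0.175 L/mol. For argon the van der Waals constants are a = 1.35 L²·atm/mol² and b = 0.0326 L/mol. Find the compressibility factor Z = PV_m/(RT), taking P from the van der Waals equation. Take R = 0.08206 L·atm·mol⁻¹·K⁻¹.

P = RT/(V_m − b) − a/V_m² = (0.08206)(300)/(0.175 − 0.0326) − 1.35/(0.175)²
  = 24.618/0.14240 − 44.082 = 172.88 − 44.082 = 128.80 atm
Z = PV_m/(RT) = (128.80)(0.175)/((0.08206)(300)) = 22.540/24.618 = 0.9156

Z ≈ 0.9156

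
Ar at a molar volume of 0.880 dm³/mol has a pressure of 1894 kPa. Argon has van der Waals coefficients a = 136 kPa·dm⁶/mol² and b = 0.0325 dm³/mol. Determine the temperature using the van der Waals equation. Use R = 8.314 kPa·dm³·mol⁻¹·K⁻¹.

T = (P + a/V_m²)(V_m − b)/R
P + a/V_m² = 1894 + 136/(0.880)² = 2069.6 kPa
V_m − b = 0.880 − 0.0325 = 0.84750 dm³/mol
T = (2069.6)(0.84750)/8.314 = 211.0 K

T ≈ 211.0 K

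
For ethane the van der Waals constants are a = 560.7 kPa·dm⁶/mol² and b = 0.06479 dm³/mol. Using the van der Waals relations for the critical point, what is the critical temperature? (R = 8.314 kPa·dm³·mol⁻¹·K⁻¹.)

T_c ≈ 308.4 K

For a van der Waals gas, T_c = 8a/(27Rb).
T_c = 8×560.7/(27×8.314×0.06479) = 4485.6/14.544 = 308.4 K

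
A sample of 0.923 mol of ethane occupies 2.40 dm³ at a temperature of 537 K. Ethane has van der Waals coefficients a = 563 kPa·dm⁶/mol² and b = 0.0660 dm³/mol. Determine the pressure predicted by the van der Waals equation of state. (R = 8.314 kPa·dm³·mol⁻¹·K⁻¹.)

P = nRT/(V − nb) − a n²/V²
nRT/(V − nb) = (0.923)(8.314)(537)/(2.40 − 0.923×0.0660) = 4120.8/2.3391 = 1761.7 kPa
a n²/V² = (563)(0.923)²/(2.40)² = 83.270 kPa
P = 1761.7 − 83.270 = 1678 kPa

P ≈ 1678 kPa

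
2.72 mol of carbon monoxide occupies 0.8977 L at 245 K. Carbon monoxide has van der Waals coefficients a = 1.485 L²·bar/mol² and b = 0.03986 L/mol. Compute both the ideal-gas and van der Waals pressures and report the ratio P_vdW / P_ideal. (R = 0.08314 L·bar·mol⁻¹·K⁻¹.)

Ideal: P_ideal = nRT/V = (2.72)(0.08314)(245)/0.8977 = 61.7183 bar
vdW: P = nRT/(V − nb) − a n²/V² = 55.4045/0.789281 − 10.9866/0.805865 = 70.1962 − 13.6333 = 56.5629 bar
Ratio = 56.5629/61.7183 = 0.9165

P_vdW / P_ideal ≈ 0.9165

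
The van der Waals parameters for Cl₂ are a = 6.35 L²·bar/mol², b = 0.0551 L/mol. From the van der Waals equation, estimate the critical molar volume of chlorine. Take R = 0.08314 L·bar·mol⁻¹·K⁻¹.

V_m,c ≈ 0.1653 L/mol

For a van der Waals gas, V_m,c = 3b.
V_m,c = 3×0.0551 = 0.1653 L/mol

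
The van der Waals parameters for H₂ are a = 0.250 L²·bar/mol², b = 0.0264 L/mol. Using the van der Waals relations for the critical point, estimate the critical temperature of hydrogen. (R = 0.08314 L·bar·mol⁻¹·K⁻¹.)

For a van der Waals gas, T_c = 8a/(27Rb).
T_c = 8×0.250/(27×0.08314×0.0264) = 2.0000/0.059262 = 33.75 K

T_c ≈ 33.75 K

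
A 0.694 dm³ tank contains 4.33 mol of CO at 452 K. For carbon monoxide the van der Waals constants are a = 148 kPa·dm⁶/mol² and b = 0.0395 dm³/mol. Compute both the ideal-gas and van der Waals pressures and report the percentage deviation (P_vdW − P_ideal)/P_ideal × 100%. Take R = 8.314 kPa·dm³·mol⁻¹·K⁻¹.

8.13 %

Ideal: P_ideal = nRT/V = (4.33)(8.314)(452)/0.694 = 23446.4 kPa
vdW: P = nRT/(V − nb) − a n²/V² = 16271.8/0.522965 − 2774.84/0.481636 = 31114.5 − 5761.28 = 25353.2 kPa
% deviation = (25353.2 − 23446.4)/23446.4 × 100% = 8.13%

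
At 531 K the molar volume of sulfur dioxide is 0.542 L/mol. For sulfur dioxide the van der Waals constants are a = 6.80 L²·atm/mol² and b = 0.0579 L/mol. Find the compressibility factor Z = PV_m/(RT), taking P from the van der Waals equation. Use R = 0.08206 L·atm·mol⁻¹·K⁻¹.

P = RT/(V_m − b) − a/V_m² = (0.08206)(531)/(0.542 − 0.0579) − 6.80/(0.542)²
  = 43.574/0.48410 − 23.148 = 90.010 − 23.148 = 66.862 atm
Z = PV_m/(RT) = (66.862)(0.542)/((0.08206)(531)) = 36.239/43.574 = 0.8317

Z ≈ 0.8317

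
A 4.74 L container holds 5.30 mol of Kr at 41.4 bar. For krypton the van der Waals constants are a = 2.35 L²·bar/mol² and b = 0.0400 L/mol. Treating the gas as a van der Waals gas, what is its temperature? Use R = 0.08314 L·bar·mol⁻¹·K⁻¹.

T ≈ 455.6 K

T = (P + a n²/V²)(V − nb)/(nR)
P + a n²/V² = 41.4 + (2.35)(5.30)²/(4.74)² = 44.338 bar
V − nb = 4.74 − (5.30)(0.0400) = 4.5280 L
T = (44.338)(4.5280)/((5.30)(0.08314)) = 455.6 K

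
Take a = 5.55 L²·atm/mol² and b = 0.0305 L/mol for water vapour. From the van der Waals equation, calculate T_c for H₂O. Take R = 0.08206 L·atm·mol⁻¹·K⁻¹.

For a van der Waals gas, T_c = 8a/(27Rb).
T_c = 8×5.55/(27×0.08206×0.0305) = 44.400/0.067576 = 657.0 K

T_c ≈ 657.0 K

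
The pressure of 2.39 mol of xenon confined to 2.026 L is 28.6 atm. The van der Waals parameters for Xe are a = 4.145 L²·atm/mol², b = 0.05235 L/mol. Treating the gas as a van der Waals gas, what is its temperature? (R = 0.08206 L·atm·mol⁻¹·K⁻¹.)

T ≈ 333.1 K

T = (P + a n²/V²)(V − nb)/(nR)
P + a n²/V² = 28.6 + (4.145)(2.39)²/(2.026)² = 34.368 atm
V − nb = 2.026 − (2.39)(0.05235) = 1.9009 L
T = (34.368)(1.9009)/((2.39)(0.08206)) = 333.1 K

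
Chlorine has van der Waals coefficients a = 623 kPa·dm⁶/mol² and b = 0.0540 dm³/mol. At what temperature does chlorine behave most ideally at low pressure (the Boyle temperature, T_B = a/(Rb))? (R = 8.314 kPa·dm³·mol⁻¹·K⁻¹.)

For a van der Waals gas the second virial coefficient B₂ = b − a/(RT) vanishes at T_B = a/(Rb).
T_B = 623/(8.314×0.0540) = 623/0.44896 = 1388 K

T_B ≈ 1388 K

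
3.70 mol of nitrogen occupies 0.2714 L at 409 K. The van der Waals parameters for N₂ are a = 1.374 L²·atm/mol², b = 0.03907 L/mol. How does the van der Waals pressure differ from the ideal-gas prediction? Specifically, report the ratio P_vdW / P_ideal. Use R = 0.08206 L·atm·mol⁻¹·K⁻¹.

Ideal: P_ideal = nRT/V = (3.70)(0.08206)(409)/0.2714 = 457.559 atm
vdW: P = nRT/(V − nb) − a n²/V² = 124.181/0.126841 − 18.8101/0.0736580 = 979.029 − 255.371 = 723.658 atm
Ratio = 723.658/457.559 = 1.582

P_vdW / P_ideal ≈ 1.582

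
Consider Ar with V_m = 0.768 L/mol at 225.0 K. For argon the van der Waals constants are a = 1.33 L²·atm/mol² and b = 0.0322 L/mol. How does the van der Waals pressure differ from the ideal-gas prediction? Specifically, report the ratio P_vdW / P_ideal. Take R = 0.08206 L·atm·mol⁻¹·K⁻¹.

P_vdW / P_ideal ≈ 0.9500

Ideal: P_ideal = RT/V_m = (0.08206)(225.0)/0.768 = 24.0410 atm
vdW: P = RT/(V_m − b) − a/V_m² = 18.4635/0.735800 − 1.33/0.589824 = 25.0931 − 2.25491 = 22.8382 atm
Ratio = 22.8382/24.0410 = 0.9500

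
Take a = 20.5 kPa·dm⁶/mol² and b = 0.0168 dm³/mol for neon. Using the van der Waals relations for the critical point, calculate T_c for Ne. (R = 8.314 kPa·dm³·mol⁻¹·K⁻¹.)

For a van der Waals gas, T_c = 8a/(27Rb).
T_c = 8×20.5/(27×8.314×0.0168) = 164.00/3.7712 = 43.49 K

T_c ≈ 43.49 K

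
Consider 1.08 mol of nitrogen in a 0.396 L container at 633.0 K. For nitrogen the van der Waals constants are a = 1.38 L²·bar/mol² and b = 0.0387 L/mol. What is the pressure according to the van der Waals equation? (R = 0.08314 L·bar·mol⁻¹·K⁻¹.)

P ≈ 150.2 bar

P = nRT/(V − nb) − a n²/V²
nRT/(V − nb) = (1.08)(0.08314)(633.0)/(0.396 − 1.08×0.0387) = 56.838/0.35420 = 160.47 bar
a n²/V² = (1.38)(1.08)²/(0.396)² = 10.264 bar
P = 160.47 − 10.264 = 150.2 bar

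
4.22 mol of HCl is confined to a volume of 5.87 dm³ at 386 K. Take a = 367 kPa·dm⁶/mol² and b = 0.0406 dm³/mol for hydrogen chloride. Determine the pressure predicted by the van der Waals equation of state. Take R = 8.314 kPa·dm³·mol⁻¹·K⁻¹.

P ≈ 2187 kPa

P = nRT/(V − nb) − a n²/V²
nRT/(V − nb) = (4.22)(8.314)(386)/(5.87 − 4.22×0.0406) = 13543/5.6987 = 2376.5 kPa
a n²/V² = (367)(4.22)²/(5.87)² = 189.68 kPa
P = 2376.5 − 189.68 = 2187 kPa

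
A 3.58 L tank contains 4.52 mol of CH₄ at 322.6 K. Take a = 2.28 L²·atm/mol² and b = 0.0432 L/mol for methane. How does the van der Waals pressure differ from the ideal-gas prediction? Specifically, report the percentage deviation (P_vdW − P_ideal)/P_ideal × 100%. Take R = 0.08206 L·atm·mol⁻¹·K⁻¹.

-5.11 %

Ideal: P_ideal = nRT/V = (4.52)(0.08206)(322.6)/3.58 = 33.4235 atm
vdW: P = nRT/(V − nb) − a n²/V² = 119.656/3.38474 − 46.5813/12.8164 = 35.3516 − 3.63451 = 31.7171 atm
% deviation = (31.7171 − 33.4235)/33.4235 × 100% = -5.11%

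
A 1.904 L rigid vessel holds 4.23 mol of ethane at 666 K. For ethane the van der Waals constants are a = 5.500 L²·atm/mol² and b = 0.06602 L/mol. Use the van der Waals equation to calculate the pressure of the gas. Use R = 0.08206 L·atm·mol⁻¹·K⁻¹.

P ≈ 115.1 atm

P = nRT/(V − nb) − a n²/V²
nRT/(V − nb) = (4.23)(0.08206)(666)/(1.904 − 4.23×0.06602) = 231.18/1.6247 = 142.29 atm
a n²/V² = (5.500)(4.23)²/(1.904)² = 27.146 atm
P = 142.29 − 27.146 = 115.1 atm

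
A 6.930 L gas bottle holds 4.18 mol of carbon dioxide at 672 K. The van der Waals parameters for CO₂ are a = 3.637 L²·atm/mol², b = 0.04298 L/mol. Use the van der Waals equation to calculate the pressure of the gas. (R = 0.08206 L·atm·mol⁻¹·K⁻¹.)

P = nRT/(V − nb) − a n²/V²
nRT/(V − nb) = (4.18)(0.08206)(672)/(6.930 − 4.18×0.04298) = 230.50/6.7503 = 34.147 atm
a n²/V² = (3.637)(4.18)²/(6.930)² = 1.3232 atm
P = 34.147 − 1.3232 = 32.82 atm

P ≈ 32.82 atm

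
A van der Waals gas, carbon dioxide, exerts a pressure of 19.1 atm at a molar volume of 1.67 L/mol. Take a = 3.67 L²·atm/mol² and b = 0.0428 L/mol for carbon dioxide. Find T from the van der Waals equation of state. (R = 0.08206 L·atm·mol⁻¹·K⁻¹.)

T = (P + a/V_m²)(V_m − b)/R
P + a/V_m² = 19.1 + 3.67/(1.67)² = 20.416 atm
V_m − b = 1.67 − 0.0428 = 1.6272 L/mol
T = (20.416)(1.6272)/0.08206 = 404.8 K

T ≈ 404.8 K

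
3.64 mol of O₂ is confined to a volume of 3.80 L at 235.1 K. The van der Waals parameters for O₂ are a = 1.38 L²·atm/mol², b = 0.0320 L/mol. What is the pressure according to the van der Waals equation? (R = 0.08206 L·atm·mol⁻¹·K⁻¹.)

P = nRT/(V − nb) − a n²/V²
nRT/(V − nb) = (3.64)(0.08206)(235.1)/(3.80 − 3.64×0.0320) = 70.224/3.6835 = 19.064 atm
a n²/V² = (1.38)(3.64)²/(3.80)² = 1.2662 atm
P = 19.064 − 1.2662 = 17.80 atm

P ≈ 17.80 atm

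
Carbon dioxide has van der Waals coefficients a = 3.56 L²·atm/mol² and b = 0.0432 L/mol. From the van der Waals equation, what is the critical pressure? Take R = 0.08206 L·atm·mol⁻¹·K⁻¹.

P_c ≈ 70.65 atm

For a van der Waals gas, P_c = a/(27b²).
P_c = 3.56/(27×(0.0432)²) = 3.56/0.050388 = 70.65 atm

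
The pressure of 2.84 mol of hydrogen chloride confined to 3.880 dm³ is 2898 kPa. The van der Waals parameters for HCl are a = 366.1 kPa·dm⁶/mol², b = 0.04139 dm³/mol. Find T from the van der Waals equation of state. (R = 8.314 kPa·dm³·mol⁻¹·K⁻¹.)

T = (P + a n²/V²)(V − nb)/(nR)
P + a n²/V² = 2898 + (366.1)(2.84)²/(3.880)² = 3094.1 kPa
V − nb = 3.880 − (2.84)(0.04139) = 3.7625 dm³
T = (3094.1)(3.7625)/((2.84)(8.314)) = 493.0 K

T ≈ 493.0 K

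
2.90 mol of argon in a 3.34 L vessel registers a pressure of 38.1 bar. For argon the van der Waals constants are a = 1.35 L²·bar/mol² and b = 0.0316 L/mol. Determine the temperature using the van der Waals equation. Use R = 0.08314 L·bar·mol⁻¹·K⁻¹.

T = (P + a n²/V²)(V − nb)/(nR)
P + a n²/V² = 38.1 + (1.35)(2.90)²/(3.34)² = 39.118 bar
V − nb = 3.34 − (2.90)(0.0316) = 3.2484 L
T = (39.118)(3.2484)/((2.90)(0.08314)) = 527.0 K

T ≈ 527.0 K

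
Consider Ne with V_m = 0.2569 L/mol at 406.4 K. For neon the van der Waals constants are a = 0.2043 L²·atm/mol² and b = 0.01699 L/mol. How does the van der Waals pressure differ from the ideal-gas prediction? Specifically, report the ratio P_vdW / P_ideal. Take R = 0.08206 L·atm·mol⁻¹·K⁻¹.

Ideal: P_ideal = RT/V_m = (0.08206)(406.4)/0.2569 = 129.814 atm
vdW: P = RT/(V_m − b) − a/V_m² = 33.3492/0.239910 − 0.2043/0.0659976 = 139.007 − 3.09557 = 135.911 atm
Ratio = 135.911/129.814 = 1.047

P_vdW / P_ideal ≈ 1.047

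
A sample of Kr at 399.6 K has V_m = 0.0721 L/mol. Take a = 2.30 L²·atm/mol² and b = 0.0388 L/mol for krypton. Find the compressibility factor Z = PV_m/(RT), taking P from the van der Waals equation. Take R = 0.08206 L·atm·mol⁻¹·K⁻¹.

Z ≈ 1.192

P = RT/(V_m − b) − a/V_m² = (0.08206)(399.6)/(0.0721 − 0.0388) − 2.30/(0.0721)²
  = 32.791/0.033300 − 442.44 = 984.71 − 442.44 = 542.27 atm
Z = PV_m/(RT) = (542.27)(0.0721)/((0.08206)(399.6)) = 39.098/32.791 = 1.192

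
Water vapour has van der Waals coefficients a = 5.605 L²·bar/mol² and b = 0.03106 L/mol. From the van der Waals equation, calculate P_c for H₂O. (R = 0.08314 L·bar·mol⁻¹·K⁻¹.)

P_c ≈ 215.2 bar

For a van der Waals gas, P_c = a/(27b²).
P_c = 5.605/(27×(0.03106)²) = 5.605/0.026048 = 215.2 bar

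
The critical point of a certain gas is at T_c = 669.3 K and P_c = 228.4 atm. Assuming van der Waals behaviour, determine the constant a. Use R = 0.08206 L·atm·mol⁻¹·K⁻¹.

a ≈ 5.572 L²·atm/mol²

From T_c = 8a/(27Rb) and P_c = a/(27b²): a = 27 R² T_c²/(64 P_c).
a = 27×(0.08206)²×(669.3)²/(64×228.4) = 81446/14618 = 5.572 L²·atm/mol²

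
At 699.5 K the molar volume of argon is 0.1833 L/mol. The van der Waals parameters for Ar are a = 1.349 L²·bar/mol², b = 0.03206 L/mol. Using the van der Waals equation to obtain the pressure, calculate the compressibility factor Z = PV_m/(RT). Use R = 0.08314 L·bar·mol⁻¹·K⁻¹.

P = RT/(V_m − b) − a/V_m² = (0.08314)(699.5)/(0.1833 − 0.03206) − 1.349/(0.1833)²
  = 58.156/0.15124 − 40.150 = 384.53 − 40.150 = 344.38 bar
Z = PV_m/(RT) = (344.38)(0.1833)/((0.08314)(699.5)) = 63.125/58.156 = 1.085

Z ≈ 1.085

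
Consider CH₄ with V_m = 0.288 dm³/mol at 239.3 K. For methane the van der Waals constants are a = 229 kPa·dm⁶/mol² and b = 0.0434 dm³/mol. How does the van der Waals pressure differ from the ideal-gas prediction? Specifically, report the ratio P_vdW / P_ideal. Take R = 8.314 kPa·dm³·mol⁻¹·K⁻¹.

P_vdW / P_ideal ≈ 0.7778

Ideal: P_ideal = RT/V_m = (8.314)(239.3)/0.288 = 6908.13 kPa
vdW: P = RT/(V_m − b) − a/V_m² = 1989.54/0.244600 − 229/0.0829440 = 8133.85 − 2760.90 = 5372.95 kPa
Ratio = 5372.95/6908.13 = 0.7778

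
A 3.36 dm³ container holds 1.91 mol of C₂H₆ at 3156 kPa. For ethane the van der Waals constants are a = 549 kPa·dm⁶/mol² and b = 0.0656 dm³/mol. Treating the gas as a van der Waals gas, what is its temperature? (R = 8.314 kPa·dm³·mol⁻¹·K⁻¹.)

T ≈ 679.0 K

T = (P + a n²/V²)(V − nb)/(nR)
P + a n²/V² = 3156 + (549)(1.91)²/(3.36)² = 3333.4 kPa
V − nb = 3.36 − (1.91)(0.0656) = 3.2347 dm³
T = (3333.4)(3.2347)/((1.91)(8.314)) = 679.0 K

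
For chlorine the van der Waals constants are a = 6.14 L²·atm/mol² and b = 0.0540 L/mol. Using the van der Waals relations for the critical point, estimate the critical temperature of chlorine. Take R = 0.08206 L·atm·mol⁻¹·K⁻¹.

For a van der Waals gas, T_c = 8a/(27Rb).
T_c = 8×6.14/(27×0.08206×0.0540) = 49.120/0.11964 = 410.6 K

T_c ≈ 410.6 K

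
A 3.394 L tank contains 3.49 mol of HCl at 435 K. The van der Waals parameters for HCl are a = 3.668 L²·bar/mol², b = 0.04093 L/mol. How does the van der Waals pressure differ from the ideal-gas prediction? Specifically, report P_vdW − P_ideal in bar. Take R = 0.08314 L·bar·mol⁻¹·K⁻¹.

Ideal: P_ideal = nRT/V = (3.49)(0.08314)(435)/3.394 = 37.1889 bar
vdW: P = nRT/(V − nb) − a n²/V² = 126.219/3.25115 − 44.6766/11.5192 = 38.8229 − 3.87845 = 34.9445 bar
ΔP = 34.9445 − 37.1889 = -2.244 bar

ΔP ≈ -2.244 bar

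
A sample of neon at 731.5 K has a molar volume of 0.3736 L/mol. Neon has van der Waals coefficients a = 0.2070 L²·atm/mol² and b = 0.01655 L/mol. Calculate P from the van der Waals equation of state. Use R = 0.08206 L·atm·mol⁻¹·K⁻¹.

P ≈ 166.6 atm

P = RT/(V_m − b) − a/V_m²
RT/(V_m − b) = (0.08206)(731.5)/(0.3736 − 0.01655) = 60.027/0.35705 = 168.12 atm
a/V_m² = 0.2070/(0.3736)² = 1.4831 atm
P = 168.12 − 1.4831 = 166.6 atm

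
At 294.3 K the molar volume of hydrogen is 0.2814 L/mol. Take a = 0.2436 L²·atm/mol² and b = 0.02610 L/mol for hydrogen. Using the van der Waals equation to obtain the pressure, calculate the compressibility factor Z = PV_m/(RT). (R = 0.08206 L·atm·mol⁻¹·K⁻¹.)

Z ≈ 1.066

P = RT/(V_m − b) − a/V_m² = (0.08206)(294.3)/(0.2814 − 0.02610) − 0.2436/(0.2814)²
  = 24.150/0.25530 − 3.0763 = 94.595 − 3.0763 = 91.519 atm
Z = PV_m/(RT) = (91.519)(0.2814)/((0.08206)(294.3)) = 25.753/24.150 = 1.066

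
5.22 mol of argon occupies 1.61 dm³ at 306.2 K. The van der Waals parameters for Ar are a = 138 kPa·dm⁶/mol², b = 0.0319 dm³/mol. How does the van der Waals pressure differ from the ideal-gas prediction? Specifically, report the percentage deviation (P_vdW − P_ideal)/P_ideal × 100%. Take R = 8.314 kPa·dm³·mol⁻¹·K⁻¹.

Ideal: P_ideal = nRT/V = (5.22)(8.314)(306.2)/1.61 = 8253.91 kPa
vdW: P = nRT/(V − nb) − a n²/V² = 13288.8/1.44348 − 3760.28/2.59210 = 9206.09 − 1450.67 = 7755.42 kPa
% deviation = (7755.42 − 8253.91)/8253.91 × 100% = -6.04%

-6.04 %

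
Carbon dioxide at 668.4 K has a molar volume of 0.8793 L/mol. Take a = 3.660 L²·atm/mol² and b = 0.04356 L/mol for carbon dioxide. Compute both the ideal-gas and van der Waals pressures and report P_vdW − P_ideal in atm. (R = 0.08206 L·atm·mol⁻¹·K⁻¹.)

Ideal: P_ideal = RT/V_m = (0.08206)(668.4)/0.8793 = 62.3779 atm
vdW: P = RT/(V_m − b) − a/V_m² = 54.8489/0.835740 − 3.660/0.773168 = 65.6291 − 4.73377 = 60.8953 atm
ΔP = 60.8953 − 62.3779 = -1.483 atm

ΔP ≈ -1.483 atm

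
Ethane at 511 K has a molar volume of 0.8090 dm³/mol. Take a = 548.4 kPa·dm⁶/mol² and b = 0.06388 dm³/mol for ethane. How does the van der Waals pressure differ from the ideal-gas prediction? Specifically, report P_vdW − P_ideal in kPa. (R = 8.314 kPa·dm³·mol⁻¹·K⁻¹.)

ΔP ≈ -387.7 kPa

Ideal: P_ideal = RT/V_m = (8.314)(511)/0.8090 = 5251.49 kPa
vdW: P = RT/(V_m − b) − a/V_m² = 4248.45/0.745120 − 548.4/0.654481 = 5701.70 − 837.916 = 4863.78 kPa
ΔP = 4863.78 − 5251.49 = -387.7 kPa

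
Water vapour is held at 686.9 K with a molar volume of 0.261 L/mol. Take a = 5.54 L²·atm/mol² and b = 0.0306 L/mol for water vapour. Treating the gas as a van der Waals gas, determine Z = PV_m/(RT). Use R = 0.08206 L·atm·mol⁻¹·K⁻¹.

Z ≈ 0.7562

P = RT/(V_m − b) − a/V_m² = (0.08206)(686.9)/(0.261 − 0.0306) − 5.54/(0.261)²
  = 56.367/0.23040 − 81.326 = 244.65 − 81.326 = 163.32 atm
Z = PV_m/(RT) = (163.32)(0.261)/((0.08206)(686.9)) = 42.627/56.367 = 0.7562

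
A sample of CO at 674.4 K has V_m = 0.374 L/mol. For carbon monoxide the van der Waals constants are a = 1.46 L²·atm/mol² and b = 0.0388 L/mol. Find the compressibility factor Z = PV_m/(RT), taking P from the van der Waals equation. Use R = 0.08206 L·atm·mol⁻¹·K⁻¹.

Z ≈ 1.045

P = RT/(V_m − b) − a/V_m² = (0.08206)(674.4)/(0.374 − 0.0388) − 1.46/(0.374)²
  = 55.341/0.33520 − 10.438 = 165.10 − 10.438 = 154.66 atm
Z = PV_m/(RT) = (154.66)(0.374)/((0.08206)(674.4)) = 57.843/55.341 = 1.045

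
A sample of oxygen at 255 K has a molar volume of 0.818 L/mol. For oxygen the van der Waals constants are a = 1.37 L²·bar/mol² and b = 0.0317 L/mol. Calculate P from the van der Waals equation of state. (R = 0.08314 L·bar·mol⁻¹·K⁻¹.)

P = RT/(V_m − b) − a/V_m²
RT/(V_m − b) = (0.08314)(255)/(0.818 − 0.0317) = 21.201/0.78630 = 26.963 bar
a/V_m² = 1.37/(0.818)² = 2.0475 bar
P = 26.963 − 2.0475 = 24.92 bar

P ≈ 24.92 bar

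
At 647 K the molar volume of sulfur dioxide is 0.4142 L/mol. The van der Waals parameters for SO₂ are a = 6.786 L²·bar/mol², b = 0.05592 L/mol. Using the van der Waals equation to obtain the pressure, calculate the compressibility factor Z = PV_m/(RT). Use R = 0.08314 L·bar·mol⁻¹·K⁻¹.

Z ≈ 0.8515

P = RT/(V_m − b) − a/V_m² = (0.08314)(647)/(0.4142 − 0.05592) − 6.786/(0.4142)²
  = 53.792/0.35828 − 39.554 = 150.14 − 39.554 = 110.59 bar
Z = PV_m/(RT) = (110.59)(0.4142)/((0.08314)(647)) = 45.806/53.792 = 0.8515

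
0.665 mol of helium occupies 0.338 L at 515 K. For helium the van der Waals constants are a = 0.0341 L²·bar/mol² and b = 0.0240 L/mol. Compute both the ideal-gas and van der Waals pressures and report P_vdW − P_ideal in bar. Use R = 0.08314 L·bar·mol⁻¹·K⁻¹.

Ideal: P_ideal = nRT/V = (0.665)(0.08314)(515)/0.338 = 84.2407 bar
vdW: P = nRT/(V − nb) − a n²/V² = 28.4734/0.322040 − 0.0150799/0.114244 = 88.4157 − 0.131997 = 88.2837 bar
ΔP = 88.2837 − 84.2407 = 4.043 bar

ΔP ≈ 4.043 bar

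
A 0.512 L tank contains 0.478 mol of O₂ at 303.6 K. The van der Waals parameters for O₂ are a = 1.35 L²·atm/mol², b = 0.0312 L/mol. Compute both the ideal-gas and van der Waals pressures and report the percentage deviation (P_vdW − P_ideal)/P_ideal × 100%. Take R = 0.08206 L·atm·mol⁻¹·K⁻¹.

Ideal: P_ideal = nRT/V = (0.478)(0.08206)(303.6)/0.512 = 23.2590 atm
vdW: P = nRT/(V − nb) − a n²/V² = 11.9086/0.497086 − 0.308453/0.262144 = 23.9568 − 1.17665 = 22.7802 atm
% deviation = (22.7802 − 23.2590)/23.2590 × 100% = -2.06%

-2.06 %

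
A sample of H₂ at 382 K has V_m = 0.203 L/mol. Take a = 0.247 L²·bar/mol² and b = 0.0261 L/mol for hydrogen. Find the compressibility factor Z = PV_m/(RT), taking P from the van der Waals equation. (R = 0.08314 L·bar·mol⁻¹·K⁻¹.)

Z ≈ 1.109

P = RT/(V_m − b) − a/V_m² = (0.08314)(382)/(0.203 − 0.0261) − 0.247/(0.203)²
  = 31.759/0.17690 − 5.9938 = 179.53 − 5.9938 = 173.54 bar
Z = PV_m/(RT) = (173.54)(0.203)/((0.08314)(382)) = 35.229/31.759 = 1.109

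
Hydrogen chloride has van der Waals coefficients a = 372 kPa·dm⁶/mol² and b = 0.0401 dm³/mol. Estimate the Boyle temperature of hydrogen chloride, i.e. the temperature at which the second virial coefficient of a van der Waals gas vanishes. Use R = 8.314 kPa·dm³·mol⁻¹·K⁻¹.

T_B ≈ 1116 K

For a van der Waals gas the second virial coefficient B₂ = b − a/(RT) vanishes at T_B = a/(Rb).
T_B = 372/(8.314×0.0401) = 372/0.33339 = 1116 K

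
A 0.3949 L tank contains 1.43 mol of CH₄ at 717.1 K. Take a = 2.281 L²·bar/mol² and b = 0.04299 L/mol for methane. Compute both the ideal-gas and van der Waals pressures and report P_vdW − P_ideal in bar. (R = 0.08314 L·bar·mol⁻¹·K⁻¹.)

ΔP ≈ 9.90 bar

Ideal: P_ideal = nRT/V = (1.43)(0.08314)(717.1)/0.3949 = 215.893 bar
vdW: P = nRT/(V − nb) − a n²/V² = 85.2562/0.333424 − 4.66442/0.155946 = 255.699 − 29.9105 = 225.789 bar
ΔP = 225.789 − 215.893 = 9.90 bar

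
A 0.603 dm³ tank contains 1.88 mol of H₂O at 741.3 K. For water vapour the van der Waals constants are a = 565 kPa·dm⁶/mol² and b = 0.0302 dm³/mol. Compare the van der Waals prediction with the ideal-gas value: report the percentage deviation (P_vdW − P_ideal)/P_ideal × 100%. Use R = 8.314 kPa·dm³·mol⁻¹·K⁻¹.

Ideal: P_ideal = nRT/V = (1.88)(8.314)(741.3)/0.603 = 19215.2 kPa
vdW: P = nRT/(V − nb) − a n²/V² = 11586.8/0.546224 − 1996.94/0.363609 = 21212.5 − 5492.00 = 15720.5 kPa
% deviation = (15720.5 − 19215.2)/19215.2 × 100% = -18.19%

-18.19 %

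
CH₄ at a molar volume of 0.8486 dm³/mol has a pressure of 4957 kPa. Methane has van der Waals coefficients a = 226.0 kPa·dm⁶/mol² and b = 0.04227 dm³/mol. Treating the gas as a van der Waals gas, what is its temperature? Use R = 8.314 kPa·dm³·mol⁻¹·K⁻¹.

T ≈ 511.2 K

T = (P + a/V_m²)(V_m − b)/R
P + a/V_m² = 4957 + 226.0/(0.8486)² = 5270.8 kPa
V_m − b = 0.8486 − 0.04227 = 0.80633 dm³/mol
T = (5270.8)(0.80633)/8.314 = 511.2 K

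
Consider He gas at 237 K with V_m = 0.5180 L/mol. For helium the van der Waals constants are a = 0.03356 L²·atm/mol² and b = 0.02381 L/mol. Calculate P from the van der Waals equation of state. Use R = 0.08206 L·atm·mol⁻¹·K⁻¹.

P ≈ 39.23 atm

P = RT/(V_m − b) − a/V_m²
RT/(V_m − b) = (0.08206)(237)/(0.5180 − 0.02381) = 19.448/0.49419 = 39.353 atm
a/V_m² = 0.03356/(0.5180)² = 0.12507 atm
P = 39.353 − 0.12507 = 39.23 atm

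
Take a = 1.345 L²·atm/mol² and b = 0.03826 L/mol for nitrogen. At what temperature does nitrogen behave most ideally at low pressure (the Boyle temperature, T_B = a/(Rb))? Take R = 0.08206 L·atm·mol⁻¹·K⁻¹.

T_B ≈ 428.4 K

For a van der Waals gas the second virial coefficient B₂ = b − a/(RT) vanishes at T_B = a/(Rb).
T_B = 1.345/(0.08206×0.03826) = 1.345/0.0031396 = 428.4 K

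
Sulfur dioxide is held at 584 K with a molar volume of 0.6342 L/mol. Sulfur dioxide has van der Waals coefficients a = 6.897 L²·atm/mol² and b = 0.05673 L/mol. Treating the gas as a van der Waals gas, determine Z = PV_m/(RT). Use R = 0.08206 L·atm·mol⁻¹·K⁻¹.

P = RT/(V_m − b) − a/V_m² = (0.08206)(584)/(0.6342 − 0.05673) − 6.897/(0.6342)²
  = 47.923/0.57747 − 17.148 = 82.988 − 17.148 = 65.840 atm
Z = PV_m/(RT) = (65.840)(0.6342)/((0.08206)(584)) = 41.756/47.923 = 0.8713

Z ≈ 0.8713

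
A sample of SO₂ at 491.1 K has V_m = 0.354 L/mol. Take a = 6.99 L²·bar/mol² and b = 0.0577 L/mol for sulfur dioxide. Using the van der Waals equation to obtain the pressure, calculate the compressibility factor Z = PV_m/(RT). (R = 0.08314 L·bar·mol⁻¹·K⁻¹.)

P = RT/(V_m − b) − a/V_m² = (0.08314)(491.1)/(0.354 − 0.0577) − 6.99/(0.354)²
  = 40.830/0.29630 − 55.779 = 137.80 − 55.779 = 82.02 bar
Z = PV_m/(RT) = (82.02)(0.354)/((0.08314)(491.1)) = 29.035/40.830 = 0.7111

Z ≈ 0.7111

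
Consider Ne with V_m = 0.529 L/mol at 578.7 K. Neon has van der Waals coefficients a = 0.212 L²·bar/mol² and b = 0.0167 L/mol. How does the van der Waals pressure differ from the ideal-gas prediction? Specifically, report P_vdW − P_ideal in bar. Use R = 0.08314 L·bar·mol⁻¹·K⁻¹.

Ideal: P_ideal = RT/V_m = (0.08314)(578.7)/0.529 = 90.9511 bar
vdW: P = RT/(V_m − b) − a/V_m² = 48.1131/0.512300 − 0.212/0.279841 = 93.9159 − 0.757573 = 93.1583 bar
ΔP = 93.1583 − 90.9511 = 2.207 bar

ΔP ≈ 2.207 bar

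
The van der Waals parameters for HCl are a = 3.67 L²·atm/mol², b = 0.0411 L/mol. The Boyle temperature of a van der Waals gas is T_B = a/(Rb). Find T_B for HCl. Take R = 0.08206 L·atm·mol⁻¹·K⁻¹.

T_B ≈ 1088 K

For a van der Waals gas the second virial coefficient B₂ = b − a/(RT) vanishes at T_B = a/(Rb).
T_B = 3.67/(0.08206×0.0411) = 3.67/0.0033727 = 1088 K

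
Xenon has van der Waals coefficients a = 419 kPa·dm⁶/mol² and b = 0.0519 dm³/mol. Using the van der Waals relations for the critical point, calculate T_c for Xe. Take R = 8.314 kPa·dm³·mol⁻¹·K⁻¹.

T_c ≈ 287.7 K

For a van der Waals gas, T_c = 8a/(27Rb).
T_c = 8×419/(27×8.314×0.0519) = 3352.0/11.650 = 287.7 K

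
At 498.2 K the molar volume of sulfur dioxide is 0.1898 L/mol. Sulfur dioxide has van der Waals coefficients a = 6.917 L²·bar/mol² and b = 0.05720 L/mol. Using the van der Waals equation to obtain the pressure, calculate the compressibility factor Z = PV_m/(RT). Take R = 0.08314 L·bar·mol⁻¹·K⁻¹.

Z ≈ 0.5515

P = RT/(V_m − b) − a/V_m² = (0.08314)(498.2)/(0.1898 − 0.05720) − 6.917/(0.1898)²
  = 41.420/0.13260 − 192.01 = 312.37 − 192.01 = 120.36 bar
Z = PV_m/(RT) = (120.36)(0.1898)/((0.08314)(498.2)) = 22.844/41.420 = 0.5515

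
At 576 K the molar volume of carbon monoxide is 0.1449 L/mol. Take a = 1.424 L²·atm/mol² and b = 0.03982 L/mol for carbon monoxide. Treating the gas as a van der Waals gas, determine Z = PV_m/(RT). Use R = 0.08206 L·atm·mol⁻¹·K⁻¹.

Z ≈ 1.171

P = RT/(V_m − b) − a/V_m² = (0.08206)(576)/(0.1449 − 0.03982) − 1.424/(0.1449)²
  = 47.267/0.10508 − 67.822 = 449.82 − 67.822 = 382.00 atm
Z = PV_m/(RT) = (382.00)(0.1449)/((0.08206)(576)) = 55.352/47.267 = 1.171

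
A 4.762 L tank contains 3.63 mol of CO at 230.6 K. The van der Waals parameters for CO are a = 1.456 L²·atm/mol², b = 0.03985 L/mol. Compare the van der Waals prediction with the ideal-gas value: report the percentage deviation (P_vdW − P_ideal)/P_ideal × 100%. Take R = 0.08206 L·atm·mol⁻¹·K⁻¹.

Ideal: P_ideal = nRT/V = (3.63)(0.08206)(230.6)/4.762 = 14.4247 atm
vdW: P = nRT/(V − nb) − a n²/V² = 68.6906/4.61734 − 19.1856/22.6766 = 14.8767 − 0.846053 = 14.0306 atm
% deviation = (14.0306 − 14.4247)/14.4247 × 100% = -2.73%

-2.73 %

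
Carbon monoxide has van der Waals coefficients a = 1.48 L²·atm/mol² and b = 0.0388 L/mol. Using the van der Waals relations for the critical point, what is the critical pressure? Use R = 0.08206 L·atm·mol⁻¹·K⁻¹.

P_c ≈ 36.41 atm

For a van der Waals gas, P_c = a/(27b²).
P_c = 1.48/(27×(0.0388)²) = 1.48/0.040647 = 36.41 atm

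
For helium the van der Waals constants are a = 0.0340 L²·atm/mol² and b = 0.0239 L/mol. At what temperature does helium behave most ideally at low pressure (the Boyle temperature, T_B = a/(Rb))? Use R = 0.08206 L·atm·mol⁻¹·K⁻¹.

T_B ≈ 17.34 K

For a van der Waals gas the second virial coefficient B₂ = b − a/(RT) vanishes at T_B = a/(Rb).
T_B = 0.0340/(0.08206×0.0239) = 0.0340/0.0019612 = 17.34 K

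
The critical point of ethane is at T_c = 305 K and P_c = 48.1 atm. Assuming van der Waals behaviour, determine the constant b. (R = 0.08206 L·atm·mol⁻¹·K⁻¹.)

b ≈ 0.06504 L/mol

From T_c = 8a/(27Rb) and P_c = a/(27b²): b = R T_c/(8 P_c).
b = (0.08206)(305)/(8×48.1) = 25.028/384.80 = 0.06504 L/mol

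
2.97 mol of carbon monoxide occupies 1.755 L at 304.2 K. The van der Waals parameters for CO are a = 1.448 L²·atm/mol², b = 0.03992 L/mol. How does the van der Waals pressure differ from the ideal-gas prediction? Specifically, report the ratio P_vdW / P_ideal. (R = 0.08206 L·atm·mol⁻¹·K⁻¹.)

Ideal: P_ideal = nRT/V = (2.97)(0.08206)(304.2)/1.755 = 42.2445 atm
vdW: P = nRT/(V − nb) − a n²/V² = 74.1391/1.63644 − 12.7727/3.08003 = 45.3051 − 4.14694 = 41.1582 atm
Ratio = 41.1582/42.2445 = 0.9743

P_vdW / P_ideal ≈ 0.9743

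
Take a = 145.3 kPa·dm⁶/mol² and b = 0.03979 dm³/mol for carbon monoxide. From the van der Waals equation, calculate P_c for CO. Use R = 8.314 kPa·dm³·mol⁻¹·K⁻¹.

P_c ≈ 3399 kPa

For a van der Waals gas, P_c = a/(27b²).
P_c = 145.3/(27×(0.03979)²) = 145.3/0.042748 = 3399 kPa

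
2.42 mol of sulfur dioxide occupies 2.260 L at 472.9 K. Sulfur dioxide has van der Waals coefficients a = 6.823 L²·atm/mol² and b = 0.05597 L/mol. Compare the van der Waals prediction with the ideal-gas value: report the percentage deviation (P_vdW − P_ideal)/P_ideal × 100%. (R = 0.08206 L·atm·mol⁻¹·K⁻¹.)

Ideal: P_ideal = nRT/V = (2.42)(0.08206)(472.9)/2.260 = 41.5535 atm
vdW: P = nRT/(V − nb) − a n²/V² = 93.9109/2.12455 − 39.9582/5.10760 = 44.2027 − 7.82328 = 36.3794 atm
% deviation = (36.3794 − 41.5535)/41.5535 × 100% = -12.45%

-12.45 %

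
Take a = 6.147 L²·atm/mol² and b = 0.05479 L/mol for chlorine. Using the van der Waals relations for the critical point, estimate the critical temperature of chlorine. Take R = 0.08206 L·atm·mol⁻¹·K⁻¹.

T_c ≈ 405.1 K

For a van der Waals gas, T_c = 8a/(27Rb).
T_c = 8×6.147/(27×0.08206×0.05479) = 49.176/0.12139 = 405.1 K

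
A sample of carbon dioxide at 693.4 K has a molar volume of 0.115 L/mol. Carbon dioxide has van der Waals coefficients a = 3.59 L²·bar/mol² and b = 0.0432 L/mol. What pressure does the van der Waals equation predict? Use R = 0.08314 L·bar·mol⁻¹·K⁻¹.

P = RT/(V_m − b) − a/V_m²
RT/(V_m − b) = (0.08314)(693.4)/(0.115 − 0.0432) = 57.649/0.071800 = 802.91 bar
a/V_m² = 3.59/(0.115)² = 271.46 bar
P = 802.91 − 271.46 = 531.5 bar

P ≈ 531.5 bar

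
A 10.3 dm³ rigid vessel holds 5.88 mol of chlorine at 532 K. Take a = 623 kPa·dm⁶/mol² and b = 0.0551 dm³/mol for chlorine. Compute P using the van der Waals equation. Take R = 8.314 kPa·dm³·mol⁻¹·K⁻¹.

P = nRT/(V − nb) − a n²/V²
nRT/(V − nb) = (5.88)(8.314)(532)/(10.3 − 5.88×0.0551) = 26008/9.9760 = 2607.1 kPa
a n²/V² = (623)(5.88)²/(10.3)² = 203.03 kPa
P = 2607.1 − 203.03 = 2404 kPa

P ≈ 2404 kPa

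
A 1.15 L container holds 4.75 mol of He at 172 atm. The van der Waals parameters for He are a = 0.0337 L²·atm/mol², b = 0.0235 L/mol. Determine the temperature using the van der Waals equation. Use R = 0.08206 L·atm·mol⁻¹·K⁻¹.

T ≈ 459.7 K

T = (P + a n²/V²)(V − nb)/(nR)
P + a n²/V² = 172 + (0.0337)(4.75)²/(1.15)² = 172.57 atm
V − nb = 1.15 − (4.75)(0.0235) = 1.0384 L
T = (172.57)(1.0384)/((4.75)(0.08206)) = 459.7 K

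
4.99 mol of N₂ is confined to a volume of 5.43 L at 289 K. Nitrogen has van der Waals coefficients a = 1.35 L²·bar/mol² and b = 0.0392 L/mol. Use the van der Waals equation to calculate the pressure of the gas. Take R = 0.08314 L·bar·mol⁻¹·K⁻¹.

P ≈ 21.77 bar

P = nRT/(V − nb) − a n²/V²
nRT/(V − nb) = (4.99)(0.08314)(289)/(5.43 − 4.99×0.0392) = 119.90/5.2344 = 22.906 bar
a n²/V² = (1.35)(4.99)²/(5.43)² = 1.1401 bar
P = 22.906 − 1.1401 = 21.77 bar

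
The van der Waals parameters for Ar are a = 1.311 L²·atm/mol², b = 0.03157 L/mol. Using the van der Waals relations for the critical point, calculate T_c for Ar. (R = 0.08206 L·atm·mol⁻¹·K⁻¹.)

For a van der Waals gas, T_c = 8a/(27Rb).
T_c = 8×1.311/(27×0.08206×0.03157) = 10.488/0.069947 = 149.9 K

T_c ≈ 149.9 K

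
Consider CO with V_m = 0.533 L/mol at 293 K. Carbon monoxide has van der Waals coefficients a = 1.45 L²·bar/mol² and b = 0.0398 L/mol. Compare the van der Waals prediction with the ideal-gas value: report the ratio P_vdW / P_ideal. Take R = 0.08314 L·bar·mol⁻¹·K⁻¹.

Ideal: P_ideal = RT/V_m = (0.08314)(293)/0.533 = 45.7036 bar
vdW: P = RT/(V_m − b) − a/V_m² = 24.3600/0.493200 − 1.45/0.284089 = 49.3917 − 5.10403 = 44.2877 bar
Ratio = 44.2877/45.7036 = 0.9690

P_vdW / P_ideal ≈ 0.9690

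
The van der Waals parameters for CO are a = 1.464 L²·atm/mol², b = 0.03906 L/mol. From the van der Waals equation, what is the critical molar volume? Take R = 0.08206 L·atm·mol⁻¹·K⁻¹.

For a van der Waals gas, V_m,c = 3b.
V_m,c = 3×0.03906 = 0.1172 L/mol

V_m,c ≈ 0.1172 L/mol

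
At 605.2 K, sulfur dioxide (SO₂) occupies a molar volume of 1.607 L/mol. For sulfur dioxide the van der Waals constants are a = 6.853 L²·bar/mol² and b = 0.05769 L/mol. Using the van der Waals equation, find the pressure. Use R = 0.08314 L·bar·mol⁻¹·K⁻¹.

P ≈ 29.82 bar

P = RT/(V_m − b) − a/V_m²
RT/(V_m − b) = (0.08314)(605.2)/(1.607 − 0.05769) = 50.316/1.5493 = 32.477 bar
a/V_m² = 6.853/(1.607)² = 2.6537 bar
P = 32.477 − 2.6537 = 29.82 bar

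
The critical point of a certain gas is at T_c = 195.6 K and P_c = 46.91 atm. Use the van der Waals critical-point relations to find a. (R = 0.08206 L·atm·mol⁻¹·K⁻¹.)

From T_c = 8a/(27Rb) and P_c = a/(27b²): a = 27 R² T_c²/(64 P_c).
a = 27×(0.08206)²×(195.6)²/(64×46.91) = 6956.1/3002.2 = 2.317 L²·atm/mol²

a ≈ 2.317 L²·atm/mol²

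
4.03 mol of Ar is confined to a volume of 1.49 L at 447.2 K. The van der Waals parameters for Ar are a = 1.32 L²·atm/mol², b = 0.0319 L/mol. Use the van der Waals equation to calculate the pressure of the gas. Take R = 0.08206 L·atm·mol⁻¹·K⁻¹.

P = nRT/(V − nb) − a n²/V²
nRT/(V − nb) = (4.03)(0.08206)(447.2)/(1.49 − 4.03×0.0319) = 147.89/1.3614 = 108.63 atm
a n²/V² = (1.32)(4.03)²/(1.49)² = 9.6563 atm
P = 108.63 − 9.6563 = 98.97 atm

P ≈ 98.97 atm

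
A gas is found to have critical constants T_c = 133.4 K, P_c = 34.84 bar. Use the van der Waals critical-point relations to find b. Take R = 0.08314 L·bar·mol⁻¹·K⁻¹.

From T_c = 8a/(27Rb) and P_c = a/(27b²): b = R T_c/(8 P_c).
b = (0.08314)(133.4)/(8×34.84) = 11.091/278.72 = 0.03979 L/mol

b ≈ 0.03979 L/mol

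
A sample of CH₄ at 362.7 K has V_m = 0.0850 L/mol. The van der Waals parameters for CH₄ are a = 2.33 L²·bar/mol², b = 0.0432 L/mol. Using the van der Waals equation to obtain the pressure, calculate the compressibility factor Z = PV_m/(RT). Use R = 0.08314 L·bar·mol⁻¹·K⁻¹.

P = RT/(V_m − b) − a/V_m² = (0.08314)(362.7)/(0.0850 − 0.0432) − 2.33/(0.0850)²
  = 30.155/0.041800 − 322.49 = 721.41 − 322.49 = 398.92 bar
Z = PV_m/(RT) = (398.92)(0.0850)/((0.08314)(362.7)) = 33.908/30.155 = 1.124

Z ≈ 1.124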